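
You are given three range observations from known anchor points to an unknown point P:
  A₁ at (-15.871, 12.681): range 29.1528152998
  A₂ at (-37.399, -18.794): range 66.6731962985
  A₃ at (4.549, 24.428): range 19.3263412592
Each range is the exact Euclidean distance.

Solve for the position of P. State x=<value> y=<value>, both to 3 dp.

eq1: (x + 15.871)² + (y − 12.681)² = 29.1528152998²
eq2: (x + 37.399)² + (y + 18.794)² = 66.6731962985²
eq3: (x − 4.549)² + (y − 24.428)² = 19.3263412592²
eq1−eq3, eq1−eq2 (x²,y² cancel):
  40.840·x + 23.494·y = 681.103356
  -43.056·x − 62.950·y = -2256.225230
det = 40.840·-62.950 − 23.494·-43.056 = -1559.320336
x = (681.103356·-62.950 − 23.494·-2256.225230) / -1559.320336 = -6.497895
y = (40.840·-2256.225230 − 681.103356·-43.056) / -1559.320336 = 40.285919

x=-6.498 y=40.286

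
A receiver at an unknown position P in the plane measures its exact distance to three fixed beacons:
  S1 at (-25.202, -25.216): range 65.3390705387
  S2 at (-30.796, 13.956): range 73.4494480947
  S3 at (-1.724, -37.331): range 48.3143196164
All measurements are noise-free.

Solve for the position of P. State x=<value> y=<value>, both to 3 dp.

x=38.460 y=-10.507

eq1: (x + 25.202)² + (y + 25.216)² = 65.3390705387²
eq2: (x + 30.796)² + (y − 13.956)² = 73.4494480947²
eq3: (x + 1.724)² + (y + 37.331)² = 48.3143196164²
eq1−eq2, eq1−eq3 (x²,y² cancel):
  -11.188·x + 78.344·y = -1253.451195
  46.956·x − 24.230·y = 2060.508936
det = -11.188·-24.230 − 78.344·46.956 = -3407.635624
x = (-1253.451195·-24.230 − 78.344·2060.508936) / -3407.635624 = 38.459919
y = (-11.188·2060.508936 − -1253.451195·46.956) / -3407.635624 = -10.507015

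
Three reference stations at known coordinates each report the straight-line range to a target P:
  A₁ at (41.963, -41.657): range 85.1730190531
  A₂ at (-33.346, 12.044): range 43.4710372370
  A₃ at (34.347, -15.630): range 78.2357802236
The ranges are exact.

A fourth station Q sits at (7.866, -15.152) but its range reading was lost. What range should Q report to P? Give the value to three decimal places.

52.612

eq1: (x − 41.963)² + (y + 41.657)² = 85.1730190531²
eq2: (x + 33.346)² + (y − 12.044)² = 43.4710372370²
eq3: (x − 34.347)² + (y + 15.630)² = 78.2357802236²
eq1−eq3, eq1−eq2 (x²,y² cancel):
  -15.232·x + 52.054·y = -938.579842
  -150.618·x + 107.402·y = 3125.526730
det = -15.232·107.402 − 52.054·-150.618 = 6204.322108
x = (-938.579842·107.402 − 52.054·3125.526730) / 6204.322108 = -42.470638
y = (-15.232·3125.526730 − -938.579842·-150.618) / 6204.322108 = -30.458612
|P − Q| = √((-42.470638 − 7.866)² + (-30.458612 − -15.152)²) = 52.612447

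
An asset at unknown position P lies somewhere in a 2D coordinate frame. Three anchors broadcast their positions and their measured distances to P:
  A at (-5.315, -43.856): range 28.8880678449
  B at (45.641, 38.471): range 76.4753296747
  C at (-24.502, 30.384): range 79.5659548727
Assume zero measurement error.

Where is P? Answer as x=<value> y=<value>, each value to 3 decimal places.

eq1: (x + 5.315)² + (y + 43.856)² = 28.8880678449²
eq2: (x − 45.641)² + (y − 38.471)² = 76.4753296747²
eq3: (x + 24.502)² + (y − 30.384)² = 79.5659548727²
eq2−eq1, eq2−eq3 (x²,y² cancel):
  -101.912·x − 164.654·y = 3402.434824
  -140.286·x − 16.174·y = -2521.848388
det = -101.912·-16.174 − -164.654·-140.286 = -21450.326356
x = (3402.434824·-16.174 − -164.654·-2521.848388) / -21450.326356 = 21.923368
y = (-101.912·-2521.848388 − 3402.434824·-140.286) / -21450.326356 = -34.233539

x=21.923 y=-34.234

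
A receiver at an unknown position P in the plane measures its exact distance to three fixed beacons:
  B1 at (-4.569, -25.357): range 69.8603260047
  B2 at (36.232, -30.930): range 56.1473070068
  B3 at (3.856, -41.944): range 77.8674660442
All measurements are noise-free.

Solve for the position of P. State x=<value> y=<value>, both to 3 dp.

eq1: (x + 4.569)² + (y + 25.357)² = 69.8603260047²
eq2: (x − 36.232)² + (y + 30.930)² = 56.1473070068²
eq3: (x − 3.856)² + (y + 41.944)² = 77.8674660442²
eq1−eq3, eq1−eq2 (x²,y² cancel):
  16.850·x − 33.174·y = -72.562457
  81.602·x − 11.146·y = 3333.514579
det = 16.850·-11.146 − -33.174·81.602 = 2519.254648
x = (-72.562457·-11.146 − -33.174·3333.514579) / 2519.254648 = 44.217362
y = (16.850·3333.514579 − -72.562457·81.602) / 2519.254648 = 24.646561

x=44.217 y=24.647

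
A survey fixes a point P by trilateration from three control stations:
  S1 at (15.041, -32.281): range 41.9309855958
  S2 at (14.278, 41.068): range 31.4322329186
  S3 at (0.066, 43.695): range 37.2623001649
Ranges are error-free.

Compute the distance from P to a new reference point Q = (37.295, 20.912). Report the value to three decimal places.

eq1: (x − 15.041)² + (y + 32.281)² = 41.9309855958²
eq2: (x − 14.278)² + (y − 41.068)² = 31.4322329186²
eq3: (x − 0.066)² + (y − 43.695)² = 37.2623001649²
eq3−eq2, eq3−eq1 (x²,y² cancel):
  28.424·x − 5.254·y = 381.678274
  29.950·x − 151.952·y = -1010.691278
det = 28.424·-151.952 − -5.254·29.950 = -4161.726348
x = (381.678274·-151.952 − -5.254·-1010.691278) / -4161.726348 = 15.211704
y = (28.424·-1010.691278 − 381.678274·29.950) / -4161.726348 = 9.649638
|P − Q| = √((15.211704 − 37.295)² + (9.649638 − 20.912)²) = 24.789368

24.789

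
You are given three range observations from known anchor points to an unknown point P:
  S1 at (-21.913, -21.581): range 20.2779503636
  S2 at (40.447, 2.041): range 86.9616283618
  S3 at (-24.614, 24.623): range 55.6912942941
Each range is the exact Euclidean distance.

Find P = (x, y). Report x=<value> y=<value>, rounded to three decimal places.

eq1: (x + 21.913)² + (y + 21.581)² = 20.2779503636²
eq2: (x − 40.447)² + (y − 2.041)² = 86.9616283618²
eq3: (x + 24.614)² + (y − 24.623)² = 55.6912942941²
eq1−eq3, eq1−eq2 (x²,y² cancel):
  -5.402·x + 92.408·y = -2424.102994
  124.720·x + 47.244·y = -6456.923176
det = -5.402·47.244 − 92.408·124.720 = -11780.337848
x = (-2424.102994·47.244 − 92.408·-6456.923176) / -11780.337848 = -40.928116
y = (-5.402·-6456.923176 − -2424.102994·124.720) / -11780.337848 = -28.625191

x=-40.928 y=-28.625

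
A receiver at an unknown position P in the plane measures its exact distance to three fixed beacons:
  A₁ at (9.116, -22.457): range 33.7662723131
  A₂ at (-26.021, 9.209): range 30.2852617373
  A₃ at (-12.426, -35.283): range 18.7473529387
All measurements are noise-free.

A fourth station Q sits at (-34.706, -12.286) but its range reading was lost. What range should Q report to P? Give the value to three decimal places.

13.357

eq1: (x − 9.116)² + (y + 22.457)² = 33.7662723131²
eq2: (x + 26.021)² + (y − 9.209)² = 30.2852617373²
eq3: (x + 12.426)² + (y + 35.283)² = 18.7473529387²
eq2−eq3, eq2−eq1 (x²,y² cancel):
  27.190·x − 88.984·y = 1203.131279
  70.274·x − 63.332·y = -397.443884
det = 27.190·-63.332 − -88.984·70.274 = 4531.264536
x = (1203.131279·-63.332 − -88.984·-397.443884) / 4531.264536 = -24.620689
y = (27.190·-397.443884 − 1203.131279·70.274) / 4531.264536 = -21.043871
|P − Q| = √((-24.620689 − -34.706)² + (-21.043871 − -12.286)²) = 13.357163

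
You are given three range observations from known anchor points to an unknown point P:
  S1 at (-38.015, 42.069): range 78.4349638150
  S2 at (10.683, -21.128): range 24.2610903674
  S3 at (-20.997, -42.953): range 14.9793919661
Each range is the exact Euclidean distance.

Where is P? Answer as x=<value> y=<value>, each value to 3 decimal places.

x=-11.185 y=-31.634

eq1: (x + 38.015)² + (y − 42.069)² = 78.4349638150²
eq2: (x − 10.683)² + (y + 21.128)² = 24.2610903674²
eq3: (x + 20.997)² + (y + 42.953)² = 14.9793919661²
eq1−eq3, eq1−eq2 (x²,y² cancel):
  34.036·x − 170.044·y = 4998.554597
  97.396·x − 126.394·y = 2909.020930
det = 34.036·-126.394 − -170.044·97.396 = 12259.659240
x = (4998.554597·-126.394 − -170.044·2909.020930) / 12259.659240 = -11.185120
y = (34.036·2909.020930 − 4998.554597·97.396) / 12259.659240 = -31.634467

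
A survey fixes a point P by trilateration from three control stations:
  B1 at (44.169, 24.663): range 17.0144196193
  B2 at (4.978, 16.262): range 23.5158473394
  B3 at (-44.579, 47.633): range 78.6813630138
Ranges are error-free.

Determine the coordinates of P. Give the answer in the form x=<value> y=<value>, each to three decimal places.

x=28.410 y=18.249

eq1: (x − 44.169)² + (y − 24.663)² = 17.0144196193²
eq2: (x − 4.978)² + (y − 16.262)² = 23.5158473394²
eq3: (x + 44.579)² + (y − 47.633)² = 78.6813630138²
eq2−eq1, eq2−eq3 (x²,y² cancel):
  78.382·x + 16.802·y = 2533.435603
  -99.114·x + 62.742·y = -1670.805008
det = 78.382·62.742 − 16.802·-99.114 = 6583.156872
x = (2533.435603·62.742 − 16.802·-1670.805008) / 6583.156872 = 28.409726
y = (78.382·-1670.805008 − 2533.435603·-99.114) / 6583.156872 = 18.249284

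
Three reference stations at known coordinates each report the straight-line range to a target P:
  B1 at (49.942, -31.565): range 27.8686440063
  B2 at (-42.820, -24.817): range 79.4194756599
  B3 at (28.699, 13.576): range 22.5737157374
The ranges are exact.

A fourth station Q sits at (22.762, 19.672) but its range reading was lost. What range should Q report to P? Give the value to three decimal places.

eq1: (x − 49.942)² + (y + 31.565)² = 27.8686440063²
eq2: (x + 42.820)² + (y + 24.817)² = 79.4194756599²
eq3: (x − 28.699)² + (y − 13.576)² = 22.5737157374²
eq1−eq3, eq1−eq2 (x²,y² cancel):
  -42.486·x + 90.282·y = -2215.523535
  -185.524·x + 13.496·y = -6571.908495
det = -42.486·13.496 − 90.282·-185.524 = 16176.086712
x = (-2215.523535·13.496 − 90.282·-6571.908495) / 16176.086712 = 34.830695
y = (-42.486·-6571.908495 − -2215.523535·-185.524) / 16176.086712 = -8.148985
|P − Q| = √((34.830695 − 22.762)² + (-8.148985 − 19.672)²) = 30.325906

30.326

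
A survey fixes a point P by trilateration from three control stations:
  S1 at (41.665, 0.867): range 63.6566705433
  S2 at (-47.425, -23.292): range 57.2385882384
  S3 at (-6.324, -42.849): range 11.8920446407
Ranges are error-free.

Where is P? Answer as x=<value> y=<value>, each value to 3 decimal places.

eq1: (x − 41.665)² + (y − 0.867)² = 63.6566705433²
eq2: (x + 47.425)² + (y + 23.292)² = 57.2385882384²
eq3: (x + 6.324)² + (y + 42.849)² = 11.8920446407²
eq3−eq1, eq3−eq2 (x²,y² cancel):
  95.978·x + 87.432·y = -4050.056842
  -82.202·x + 39.114·y = -2219.217146
det = 95.978·39.114 − 87.432·-82.202 = 10941.168756
x = (-4050.056842·39.114 − 87.432·-2219.217146) / 10941.168756 = 3.255289
y = (95.978·-2219.217146 − -4050.056842·-82.202) / 10941.168756 = -49.895839

x=3.255 y=-49.896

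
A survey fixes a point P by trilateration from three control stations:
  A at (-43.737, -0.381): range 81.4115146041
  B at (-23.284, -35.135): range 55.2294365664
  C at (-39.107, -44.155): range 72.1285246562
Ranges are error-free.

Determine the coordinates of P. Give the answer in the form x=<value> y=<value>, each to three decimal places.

eq1: (x + 43.737)² + (y + 0.381)² = 81.4115146041²
eq2: (x + 23.284)² + (y + 35.135)² = 55.2294365664²
eq3: (x + 39.107)² + (y + 44.155)² = 72.1285246562²
eq2−eq3, eq2−eq1 (x²,y² cancel):
  -31.646·x − 18.040·y = -449.824813
  -40.906·x + 69.508·y = -3441.086598
det = -31.646·69.508 − -18.040·-40.906 = -2937.594408
x = (-449.824813·69.508 − -18.040·-3441.086598) / -2937.594408 = 31.775532
y = (-31.646·-3441.086598 − -449.824813·-40.906) / -2937.594408 = -30.806190

x=31.776 y=-30.806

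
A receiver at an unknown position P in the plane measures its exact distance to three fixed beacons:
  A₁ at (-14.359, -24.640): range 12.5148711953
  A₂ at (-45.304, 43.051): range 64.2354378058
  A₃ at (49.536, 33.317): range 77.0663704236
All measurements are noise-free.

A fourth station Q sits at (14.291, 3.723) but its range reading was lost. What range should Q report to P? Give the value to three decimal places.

eq1: (x + 14.359)² + (y + 24.640)² = 12.5148711953²
eq2: (x + 45.304)² + (y − 43.051)² = 64.2354378058²
eq3: (x − 49.536)² + (y − 33.317)² = 77.0663704236²
eq3−eq1, eq3−eq2 (x²,y² cancel):
  -127.790·x − 115.914·y = 3032.076145
  -189.680·x + 19.468·y = 2155.037212
det = -127.790·19.468 − -115.914·-189.680 = -24474.383240
x = (3032.076145·19.468 − -115.914·2155.037212) / -24474.383240 = -12.618395
y = (-127.790·2155.037212 − 3032.076145·-189.680) / -24474.383240 = -12.246764
|P − Q| = √((-12.618395 − 14.291)² + (-12.246764 − 3.723)²) = 31.291355

31.291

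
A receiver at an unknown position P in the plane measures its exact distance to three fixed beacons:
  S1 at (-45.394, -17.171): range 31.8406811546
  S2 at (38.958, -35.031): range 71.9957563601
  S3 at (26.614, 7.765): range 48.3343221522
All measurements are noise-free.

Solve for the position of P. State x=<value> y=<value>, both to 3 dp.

eq1: (x + 45.394)² + (y + 17.171)² = 31.8406811546²
eq2: (x − 38.958)² + (y + 35.031)² = 71.9957563601²
eq3: (x − 26.614)² + (y − 7.765)² = 48.3343221522²
eq1−eq3, eq1−eq2 (x²,y² cancel):
  144.016·x + 49.872·y = -2909.235978
  168.704·x − 35.720·y = -3780.121709
det = 144.016·-35.720 − 49.872·168.704 = -13557.857408
x = (-2909.235978·-35.720 − 49.872·-3780.121709) / -13557.857408 = -21.569790
y = (144.016·-3780.121709 − -2909.235978·168.704) / -13557.857408 = 3.953299

x=-21.570 y=3.953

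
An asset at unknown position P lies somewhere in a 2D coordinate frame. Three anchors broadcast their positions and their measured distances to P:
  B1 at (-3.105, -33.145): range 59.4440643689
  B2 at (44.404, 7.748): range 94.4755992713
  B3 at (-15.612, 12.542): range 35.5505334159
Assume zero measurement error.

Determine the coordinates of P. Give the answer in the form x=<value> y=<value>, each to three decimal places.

x=-49.972 y=3.421

eq1: (x + 3.105)² + (y + 33.145)² = 59.4440643689²
eq2: (x − 44.404)² + (y − 7.748)² = 94.4755992713²
eq3: (x + 15.612)² + (y − 12.542)² = 35.5505334159²
eq2−eq3, eq2−eq1 (x²,y² cancel):
  -120.032·x + 9.588·y = 6031.088020
  -95.018·x − 81.786·y = 4468.527399
det = -120.032·-81.786 − 9.588·-95.018 = 10727.969736
x = (6031.088020·-81.786 − 9.588·4468.527399) / 10727.969736 = -49.972438
y = (-120.032·4468.527399 − 6031.088020·-95.018) / 10727.969736 = 3.420558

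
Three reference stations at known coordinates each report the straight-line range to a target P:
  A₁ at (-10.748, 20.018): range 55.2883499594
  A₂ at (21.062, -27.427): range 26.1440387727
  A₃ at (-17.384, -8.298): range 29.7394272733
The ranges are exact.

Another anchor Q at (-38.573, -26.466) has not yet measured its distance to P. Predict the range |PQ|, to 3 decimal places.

35.573

eq1: (x + 10.748)² + (y − 20.018)² = 55.2883499594²
eq2: (x − 21.062)² + (y + 27.427)² = 26.1440387727²
eq3: (x + 17.384)² + (y + 8.298)² = 29.7394272733²
eq2−eq1, eq2−eq3 (x²,y² cancel):
  -63.620·x + 94.890·y = -3052.899223
  -76.892·x + 38.258·y = -1025.710684
det = -63.620·38.258 − 94.890·-76.892 = 4862.307920
x = (-3052.899223·38.258 − 94.890·-1025.710684) / 4862.307920 = -4.003887
y = (-63.620·-1025.710684 − -3052.899223·-76.892) / 4862.307920 = -34.857483
|P − Q| = √((-4.003887 − -38.573)² + (-34.857483 − -26.466)²) = 35.573031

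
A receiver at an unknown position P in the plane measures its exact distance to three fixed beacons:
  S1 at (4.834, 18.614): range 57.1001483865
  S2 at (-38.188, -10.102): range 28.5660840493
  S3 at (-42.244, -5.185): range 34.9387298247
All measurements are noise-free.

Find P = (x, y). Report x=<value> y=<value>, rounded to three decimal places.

x=-20.520 y=-32.549

eq1: (x − 4.834)² + (y − 18.614)² = 57.1001483865²
eq2: (x + 38.188)² + (y + 10.102)² = 28.5660840493²
eq3: (x + 42.244)² + (y + 5.185)² = 34.9387298247²
eq3−eq2, eq3−eq1 (x²,y² cancel):
  8.112·x − 9.834·y = 153.627671
  94.156·x + 47.598·y = -3481.303313
det = 8.112·47.598 − -9.834·94.156 = 1312.045080
x = (153.627671·47.598 − -9.834·-3481.303313) / 1312.045080 = -20.519697
y = (8.112·-3481.303313 − 153.627671·94.156) / 1312.045080 = -32.548653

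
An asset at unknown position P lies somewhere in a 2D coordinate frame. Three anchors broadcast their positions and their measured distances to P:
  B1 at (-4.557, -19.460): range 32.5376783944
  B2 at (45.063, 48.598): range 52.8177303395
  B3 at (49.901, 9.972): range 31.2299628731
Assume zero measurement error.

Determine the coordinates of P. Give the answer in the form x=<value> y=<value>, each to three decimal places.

eq1: (x + 4.557)² + (y + 19.460)² = 32.5376783944²
eq2: (x − 45.063)² + (y − 48.598)² = 52.8177303395²
eq3: (x − 49.901)² + (y − 9.972)² = 31.2299628731²
eq1−eq2, eq1−eq3 (x²,y² cancel):
  99.240·x + 136.116·y = 2261.969601
  108.916·x + 58.864·y = 2273.482670
det = 99.240·58.864 − 136.116·108.916 = -8983.546896
x = (2261.969601·58.864 − 136.116·2273.482670) / -8983.546896 = 19.625744
y = (99.240·2273.482670 − 2261.969601·108.916) / -8983.546896 = 2.309139

x=19.626 y=2.309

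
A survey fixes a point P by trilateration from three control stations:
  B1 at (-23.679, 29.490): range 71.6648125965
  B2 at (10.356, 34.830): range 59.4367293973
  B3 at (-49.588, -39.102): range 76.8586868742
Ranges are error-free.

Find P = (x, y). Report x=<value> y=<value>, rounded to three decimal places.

eq1: (x + 23.679)² + (y − 29.490)² = 71.6648125965²
eq2: (x − 10.356)² + (y − 34.830)² = 59.4367293973²
eq3: (x + 49.588)² + (y + 39.102)² = 76.8586868742²
eq2−eq1, eq2−eq3 (x²,y² cancel):
  -68.070·x − 10.680·y = -1493.141058
  -119.888·x − 147.864·y = 293.027565
det = -68.070·-147.864 − -10.680·-119.888 = 8784.698640
x = (-1493.141058·-147.864 − -10.680·293.027565) / 8784.698640 = 25.488791
y = (-68.070·293.027565 − -1493.141058·-119.888) / 8784.698640 = -22.648026

x=25.489 y=-22.648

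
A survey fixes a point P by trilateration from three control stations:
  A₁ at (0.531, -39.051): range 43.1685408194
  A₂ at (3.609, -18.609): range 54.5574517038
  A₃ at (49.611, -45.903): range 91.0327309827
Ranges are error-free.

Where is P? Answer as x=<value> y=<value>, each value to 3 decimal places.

eq1: (x − 0.531)² + (y + 39.051)² = 43.1685408194²
eq2: (x − 3.609)² + (y + 18.609)² = 54.5574517038²
eq3: (x − 49.611)² + (y + 45.903)² = 91.0327309827²
eq3−eq1, eq3−eq2 (x²,y² cancel):
  -98.160·x + 13.704·y = 3380.361026
  -92.004·x + 54.588·y = 1101.425606
det = -98.160·54.588 − 13.704·-92.004 = -4097.535264
x = (3380.361026·54.588 − 13.704·1101.425606) / -4097.535264 = -41.350031
y = (-98.160·1101.425606 − 3380.361026·-92.004) / -4097.535264 = -49.515327

x=-41.350 y=-49.515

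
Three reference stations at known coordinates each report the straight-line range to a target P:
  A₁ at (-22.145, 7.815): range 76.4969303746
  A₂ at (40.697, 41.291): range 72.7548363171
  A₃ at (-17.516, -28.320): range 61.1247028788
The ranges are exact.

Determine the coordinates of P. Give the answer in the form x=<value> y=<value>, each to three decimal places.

x=43.531 y=-31.409

eq1: (x + 22.145)² + (y − 7.815)² = 76.4969303746²
eq2: (x − 40.697)² + (y − 41.291)² = 72.7548363171²
eq3: (x + 17.516)² + (y + 28.320)² = 61.1247028788²
eq1−eq2, eq1−eq3 (x²,y² cancel):
  125.684·x + 66.952·y = 3368.231389
  9.258·x − 72.270·y = 2672.908461
det = 125.684·-72.270 − 66.952·9.258 = -9703.024296
x = (3368.231389·-72.270 − 66.952·2672.908461) / -9703.024296 = 43.530619
y = (125.684·2672.908461 − 3368.231389·9.258) / -9703.024296 = -31.408634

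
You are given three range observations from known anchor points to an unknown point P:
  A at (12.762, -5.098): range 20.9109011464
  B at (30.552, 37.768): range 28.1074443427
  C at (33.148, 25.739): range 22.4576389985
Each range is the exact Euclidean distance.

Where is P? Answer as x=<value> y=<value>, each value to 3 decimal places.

x=13.004 y=15.812

eq1: (x − 12.762)² + (y + 5.098)² = 20.9109011464²
eq2: (x − 30.552)² + (y − 37.768)² = 28.1074443427²
eq3: (x − 33.148)² + (y − 25.739)² = 22.4576389985²
eq3−eq2, eq3−eq1 (x²,y² cancel):
  -5.192·x + 24.058·y = 312.877625
  -40.772·x − 61.674·y = -1505.348014
det = -5.192·-61.674 − 24.058·-40.772 = 1301.104184
x = (312.877625·-61.674 − 24.058·-1505.348014) / 1301.104184 = 13.003761
y = (-5.192·-1505.348014 − 312.877625·-40.772) / 1301.104184 = 15.811504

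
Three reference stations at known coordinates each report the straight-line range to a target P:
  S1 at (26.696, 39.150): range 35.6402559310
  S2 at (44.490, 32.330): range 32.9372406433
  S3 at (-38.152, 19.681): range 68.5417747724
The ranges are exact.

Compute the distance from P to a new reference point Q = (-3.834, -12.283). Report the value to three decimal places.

eq1: (x − 26.696)² + (y − 39.150)² = 35.6402559310²
eq2: (x − 44.490)² + (y − 32.330)² = 32.9372406433²
eq3: (x + 38.152)² + (y − 19.681)² = 68.5417747724²
eq1−eq3, eq1−eq2 (x²,y² cancel):
  -129.696·x − 38.938·y = -3830.229097
  35.588·x − 13.640·y = 964.556106
det = -129.696·-13.640 − -38.938·35.588 = 3154.778984
x = (-3830.229097·-13.640 − -38.938·964.556106) / 3154.778984 = 28.465452
y = (-129.696·964.556106 − -3830.229097·35.588) / 3154.778984 = 3.553696
|P − Q| = √((28.465452 − -3.834)² + (3.553696 − -12.283)²) = 35.972984

35.973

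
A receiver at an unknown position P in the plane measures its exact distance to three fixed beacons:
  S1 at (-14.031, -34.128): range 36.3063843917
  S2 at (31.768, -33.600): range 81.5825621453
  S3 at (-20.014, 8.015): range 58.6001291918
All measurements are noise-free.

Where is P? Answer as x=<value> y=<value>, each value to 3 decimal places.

eq1: (x + 14.031)² + (y + 34.128)² = 36.3063843917²
eq2: (x − 31.768)² + (y + 33.600)² = 81.5825621453²
eq3: (x + 20.014)² + (y − 8.015)² = 58.6001291918²
eq3−eq2, eq3−eq1 (x²,y² cancel):
  103.564·x − 83.230·y = -1548.373902
  11.966·x − 84.286·y = 3012.610518
det = 103.564·-84.286 − -83.230·11.966 = -7733.065124
x = (-1548.373902·-84.286 − -83.230·3012.610518) / -7733.065124 = -49.300738
y = (103.564·3012.610518 − -1548.373902·11.966) / -7733.065124 = -42.741892

x=-49.301 y=-42.742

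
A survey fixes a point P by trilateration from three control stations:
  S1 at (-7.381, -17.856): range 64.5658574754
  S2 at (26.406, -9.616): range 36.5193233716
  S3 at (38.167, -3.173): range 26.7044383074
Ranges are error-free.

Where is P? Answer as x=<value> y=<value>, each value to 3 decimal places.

eq1: (x + 7.381)² + (y + 17.856)² = 64.5658574754²
eq2: (x − 26.406)² + (y + 9.616)² = 36.5193233716²
eq3: (x − 38.167)² + (y + 3.173)² = 26.7044383074²
eq2−eq3, eq2−eq1 (x²,y² cancel):
  23.522·x + 12.886·y = 1297.577480
  -67.574·x − 16.480·y = -3251.517367
det = 23.522·-16.480 − 12.886·-67.574 = 483.116004
x = (1297.577480·-16.480 − 12.886·-3251.517367) / 483.116004 = 42.463872
y = (23.522·-3251.517367 − 1297.577480·-67.574) / 483.116004 = 23.183478

x=42.464 y=23.183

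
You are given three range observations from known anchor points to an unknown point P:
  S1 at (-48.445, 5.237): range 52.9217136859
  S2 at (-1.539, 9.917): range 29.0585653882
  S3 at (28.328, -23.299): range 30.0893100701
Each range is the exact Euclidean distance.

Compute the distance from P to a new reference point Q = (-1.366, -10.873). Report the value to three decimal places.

8.269

eq1: (x + 48.445)² + (y − 5.237)² = 52.9217136859²
eq2: (x + 1.539)² + (y − 9.917)² = 29.0585653882²
eq3: (x − 28.328)² + (y + 23.299)² = 30.0893100701²
eq2−eq3, eq2−eq1 (x²,y² cancel):
  59.734·x − 66.432·y = 1183.637217
  -93.812·x − 9.360·y = 317.321227
det = 59.734·-9.360 − -66.432·-93.812 = -6791.229024
x = (1183.637217·-9.360 − -66.432·317.321227) / -6791.229024 = -1.472699
y = (59.734·317.321227 − 1183.637217·-93.812) / -6791.229024 = -19.141490
|P − Q| = √((-1.472699 − -1.366)² + (-19.141490 − -10.873)²) = 8.269178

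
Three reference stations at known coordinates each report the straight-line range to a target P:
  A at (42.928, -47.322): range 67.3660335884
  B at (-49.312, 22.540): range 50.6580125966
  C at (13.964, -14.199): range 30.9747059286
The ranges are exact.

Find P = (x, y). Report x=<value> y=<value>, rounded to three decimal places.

x=-16.931 y=-16.418

eq1: (x − 42.928)² + (y + 47.322)² = 67.3660335884²
eq2: (x + 49.312)² + (y − 22.540)² = 50.6580125966²
eq3: (x − 13.964)² + (y + 14.199)² = 30.9747059286²
eq3−eq2, eq3−eq1 (x²,y² cancel):
  -126.552·x + 73.478·y = 936.318214
  57.928·x − 66.246·y = 106.829897
det = -126.552·-66.246 − 73.478·57.928 = 4127.130208
x = (936.318214·-66.246 − 73.478·106.829897) / 4127.130208 = -16.931131
y = (-126.552·106.829897 − 936.318214·57.928) / 4127.130208 = -16.417844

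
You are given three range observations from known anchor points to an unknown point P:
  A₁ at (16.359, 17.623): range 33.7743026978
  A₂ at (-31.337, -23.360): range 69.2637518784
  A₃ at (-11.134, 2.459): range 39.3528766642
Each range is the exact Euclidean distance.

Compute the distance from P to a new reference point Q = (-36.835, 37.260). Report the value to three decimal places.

29.764

eq1: (x − 16.359)² + (y − 17.623)² = 33.7743026978²
eq2: (x + 31.337)² + (y + 23.360)² = 69.2637518784²
eq3: (x + 11.134)² + (y − 2.459)² = 39.3528766642²
eq1−eq3, eq1−eq2 (x²,y² cancel):
  -54.986·x − 30.328·y = -856.119752
  -95.392·x − 81.966·y = -2707.253643
det = -54.986·-81.966 − -30.328·-95.392 = 1613.933900
x = (-856.119752·-81.966 − -30.328·-2707.253643) / 1613.933900 = -7.393659
y = (-54.986·-2707.253643 − -856.119752·-95.392) / 1613.933900 = 41.633721
|P − Q| = √((-7.393659 − -36.835)² + (41.633721 − 37.260)²) = 29.764442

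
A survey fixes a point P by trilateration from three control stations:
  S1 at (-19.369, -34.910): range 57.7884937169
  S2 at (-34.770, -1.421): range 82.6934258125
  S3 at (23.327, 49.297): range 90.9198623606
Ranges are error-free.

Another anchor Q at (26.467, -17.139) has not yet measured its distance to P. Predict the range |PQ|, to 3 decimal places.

eq1: (x + 19.369)² + (y + 34.910)² = 57.7884937169²
eq2: (x + 34.770)² + (y + 1.421)² = 82.6934258125²
eq3: (x − 23.327)² + (y − 49.297)² = 90.9198623606²
eq3−eq1, eq3−eq2 (x²,y² cancel):
  -85.392·x − 168.414·y = 3546.434489
  -116.194·x − 101.436·y = -335.152298
det = -85.392·-101.436 − -168.414·-116.194 = -10906.873404
x = (3546.434489·-101.436 − -168.414·-335.152298) / -10906.873404 = 38.157633
y = (-85.392·-335.152298 − 3546.434489·-116.194) / -10906.873404 = -40.405139
|P − Q| = √((38.157633 − 26.467)² + (-40.405139 − -17.139)²) = 26.038128

26.038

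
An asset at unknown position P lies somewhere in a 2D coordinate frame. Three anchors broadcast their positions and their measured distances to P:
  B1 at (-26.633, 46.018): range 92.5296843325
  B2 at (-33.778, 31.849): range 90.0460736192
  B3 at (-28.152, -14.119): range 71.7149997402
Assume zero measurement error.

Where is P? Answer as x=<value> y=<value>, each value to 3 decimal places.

x=43.563 y=-14.267

eq1: (x + 26.633)² + (y − 46.018)² = 92.5296843325²
eq2: (x + 33.778)² + (y − 31.849)² = 90.0460736192²
eq3: (x + 28.152)² + (y + 14.119)² = 71.7149997402²
eq1−eq2, eq1−eq3 (x²,y² cancel):
  -14.290·x − 28.338·y = -218.213820
  -3.038·x − 120.274·y = 1583.609547
det = -14.290·-120.274 − -28.338·-3.038 = 1632.624616
x = (-218.213820·-120.274 − -28.338·1583.609547) / 1632.624616 = 43.562847
y = (-14.290·1583.609547 − -218.213820·-3.038) / 1632.624616 = -14.267036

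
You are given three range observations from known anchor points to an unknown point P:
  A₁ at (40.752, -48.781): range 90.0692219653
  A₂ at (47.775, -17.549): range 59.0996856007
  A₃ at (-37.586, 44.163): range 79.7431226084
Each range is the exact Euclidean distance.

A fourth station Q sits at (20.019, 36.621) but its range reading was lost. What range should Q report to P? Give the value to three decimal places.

eq1: (x − 40.752)² + (y + 48.781)² = 90.0692219653²
eq2: (x − 47.775)² + (y + 17.549)² = 59.0996856007²
eq3: (x + 37.586)² + (y − 44.163)² = 79.7431226084²
eq3−eq1, eq3−eq2 (x²,y² cancel):
  156.676·x − 185.888·y = -1076.265642
  170.722·x − 123.424·y = 2093.532826
det = 156.676·-123.424 − -185.888·170.722 = 12397.592512
x = (-1076.265642·-123.424 − -185.888·2093.532826) / 12397.592512 = 42.104920
y = (156.676·2093.532826 − -1076.265642·170.722) / 12397.592512 = 41.278060
|P − Q| = √((42.104920 − 20.019)² + (41.278060 − 36.621)²) = 22.571577

22.572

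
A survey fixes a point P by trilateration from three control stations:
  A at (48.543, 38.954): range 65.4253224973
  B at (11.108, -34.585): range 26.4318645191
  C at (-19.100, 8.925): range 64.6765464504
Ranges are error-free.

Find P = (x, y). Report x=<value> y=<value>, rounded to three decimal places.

eq1: (x − 48.543)² + (y − 38.954)² = 65.4253224973²
eq2: (x − 11.108)² + (y + 34.585)² = 26.4318645191²
eq3: (x + 19.100)² + (y − 8.925)² = 64.6765464504²
eq1−eq3, eq1−eq2 (x²,y² cancel):
  -135.286·x − 60.058·y = -3331.954177
  -74.870·x − 147.078·y = 1027.502286
det = -135.286·-147.078 − -60.058·-74.870 = 15401.051848
x = (-3331.954177·-147.078 − -60.058·1027.502286) / 15401.051848 = 35.826572
y = (-135.286·1027.502286 − -3331.954177·-74.870) / 15401.051848 = -25.223607

x=35.827 y=-25.224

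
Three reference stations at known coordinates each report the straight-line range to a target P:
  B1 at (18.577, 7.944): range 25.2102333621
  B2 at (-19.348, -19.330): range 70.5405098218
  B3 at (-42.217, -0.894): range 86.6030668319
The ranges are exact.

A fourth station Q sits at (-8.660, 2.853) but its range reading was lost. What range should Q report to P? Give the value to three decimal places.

eq1: (x − 18.577)² + (y − 7.944)² = 25.2102333621²
eq2: (x + 19.348)² + (y + 19.330)² = 70.5405098218²
eq3: (x + 42.217)² + (y + 0.894)² = 86.6030668319²
eq1−eq2, eq1−eq3 (x²,y² cancel):
  -75.850·x − 54.548·y = -4000.625721
  -121.588·x − 17.676·y = -5489.673059
det = -75.850·-17.676 − -54.548·-121.588 = -5291.657624
x = (-4000.625721·-17.676 − -54.548·-5489.673059) / -5291.657624 = 43.225704
y = (-75.850·-5489.673059 − -4000.625721·-121.588) / -5291.657624 = 13.235244
|P − Q| = √((43.225704 − -8.660)² + (13.235244 − 2.853)²) = 52.914244

52.914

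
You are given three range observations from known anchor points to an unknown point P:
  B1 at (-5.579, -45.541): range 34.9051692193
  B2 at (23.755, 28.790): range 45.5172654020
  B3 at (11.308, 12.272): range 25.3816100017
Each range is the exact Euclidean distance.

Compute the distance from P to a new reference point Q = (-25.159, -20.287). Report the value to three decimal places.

eq1: (x + 5.579)² + (y + 45.541)² = 34.9051692193²
eq2: (x − 23.755)² + (y − 28.790)² = 45.5172654020²
eq3: (x − 11.308)² + (y − 12.272)² = 25.3816100017²
eq1−eq2, eq1−eq3 (x²,y² cancel):
  58.668·x + 148.662·y = -1565.394408
  33.774·x + 115.626·y = -1252.490362
det = 58.668·115.626 − 148.662·33.774 = 1762.635780
x = (-1565.394408·115.626 − 148.662·-1252.490362) / 1762.635780 = 2.948668
y = (58.668·-1252.490362 − -1565.394408·33.774) / 1762.635780 = -11.693552
|P − Q| = √((2.948668 − -25.159)² + (-11.693552 − -20.287)²) = 29.391978

29.392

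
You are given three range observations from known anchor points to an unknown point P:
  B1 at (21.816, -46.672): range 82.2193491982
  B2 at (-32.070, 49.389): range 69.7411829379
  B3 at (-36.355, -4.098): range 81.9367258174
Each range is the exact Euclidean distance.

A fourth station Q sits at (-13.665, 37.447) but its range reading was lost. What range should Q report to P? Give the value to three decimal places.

49.786

eq1: (x − 21.816)² + (y + 46.672)² = 82.2193491982²
eq2: (x + 32.070)² + (y − 49.389)² = 69.7411829379²
eq3: (x + 36.355)² + (y + 4.098)² = 81.9367258174²
eq2−eq1, eq2−eq3 (x²,y² cancel):
  107.772·x − 192.122·y = -2709.733566
  -8.570·x − 106.974·y = -3979.073032
det = 107.772·-106.974 − -192.122·-8.570 = -13175.287468
x = (-2709.733566·-106.974 − -192.122·-3979.073032) / -13175.287468 = 36.021714
y = (107.772·-3979.073032 − -2709.733566·-8.570) / -13175.287468 = 34.310832
|P − Q| = √((36.021714 − -13.665)² + (34.310832 − 37.447)²) = 49.785591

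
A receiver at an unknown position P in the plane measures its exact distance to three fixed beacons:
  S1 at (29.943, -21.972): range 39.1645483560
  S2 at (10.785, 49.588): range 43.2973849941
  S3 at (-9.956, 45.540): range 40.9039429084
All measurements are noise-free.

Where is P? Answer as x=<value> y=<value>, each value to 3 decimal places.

x=3.491 y=6.909

eq1: (x − 29.943)² + (y + 21.972)² = 39.1645483560²
eq2: (x − 10.785)² + (y − 49.588)² = 43.2973849941²
eq3: (x + 9.956)² + (y − 45.540)² = 40.9039429084²
eq1−eq3, eq1−eq2 (x²,y² cancel):
  -79.798·x + 135.024·y = 654.390805
  -38.316·x + 143.120·y = 855.132237
det = -79.798·143.120 − 135.024·-38.316 = -6247.110176
x = (654.390805·143.120 − 135.024·855.132237) / -6247.110176 = 3.490728
y = (-79.798·855.132237 − 654.390805·-38.316) / -6247.110176 = 6.909467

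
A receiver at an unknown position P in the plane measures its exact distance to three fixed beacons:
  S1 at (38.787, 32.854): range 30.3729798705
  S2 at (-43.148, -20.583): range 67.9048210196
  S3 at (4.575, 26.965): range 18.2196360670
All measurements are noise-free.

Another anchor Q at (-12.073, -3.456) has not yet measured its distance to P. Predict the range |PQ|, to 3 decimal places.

32.426

eq1: (x − 38.787)² + (y − 32.854)² = 30.3729798705²
eq2: (x + 43.148)² + (y + 20.583)² = 67.9048210196²
eq3: (x − 4.575)² + (y − 26.965)² = 18.2196360670²
eq2−eq3, eq2−eq1 (x²,y² cancel):
  95.446·x + 95.096·y = 2741.741636
  163.870·x + 106.874·y = 3986.953703
det = 95.446·106.874 − 95.096·163.870 = -5382.685716
x = (2741.741636·106.874 − 95.096·3986.953703) / -5382.685716 = 15.999904
y = (95.446·3986.953703 − 2741.741636·163.870) / -5382.685716 = 12.772512
|P − Q| = √((15.999904 − -12.073)² + (12.772512 − -3.456)²) = 32.426109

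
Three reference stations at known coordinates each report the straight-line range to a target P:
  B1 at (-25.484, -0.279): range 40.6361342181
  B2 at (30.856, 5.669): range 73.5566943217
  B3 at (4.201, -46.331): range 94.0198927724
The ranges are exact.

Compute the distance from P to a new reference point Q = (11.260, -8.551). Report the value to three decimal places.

66.265

eq1: (x + 25.484)² + (y + 0.279)² = 40.6361342181²
eq2: (x − 30.856)² + (y − 5.669)² = 73.5566943217²
eq3: (x − 4.201)² + (y + 46.331)² = 94.0198927724²
eq1−eq2, eq1−eq3 (x²,y² cancel):
  112.680·x + 11.896·y = -3424.573675
  59.370·x − 92.104·y = -5673.746968
det = 112.680·-92.104 − 11.896·59.370 = -11084.544240
x = (-3424.573675·-92.104 − 11.896·-5673.746968) / -11084.544240 = -34.544661
y = (112.680·-5673.746968 − -3424.573675·59.370) / -11084.544240 = 39.334127
|P − Q| = √((-34.544661 − 11.260)² + (39.334127 − -8.551)²) = 66.265016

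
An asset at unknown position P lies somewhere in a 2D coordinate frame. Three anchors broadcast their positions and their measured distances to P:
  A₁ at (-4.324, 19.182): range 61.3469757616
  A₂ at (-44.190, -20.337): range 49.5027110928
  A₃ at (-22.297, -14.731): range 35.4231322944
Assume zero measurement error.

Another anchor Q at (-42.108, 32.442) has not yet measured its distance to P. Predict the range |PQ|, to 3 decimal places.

eq1: (x + 4.324)² + (y − 19.182)² = 61.3469757616²
eq2: (x + 44.190)² + (y + 20.337)² = 49.5027110928²
eq3: (x + 22.297)² + (y + 14.731)² = 35.4231322944²
eq1−eq3, eq1−eq2 (x²,y² cancel):
  -35.946·x − 67.826·y = 2836.165604
  -79.732·x − 79.038·y = 3292.636599
det = -35.946·-79.038 − -67.826·-79.732 = -2566.802684
x = (2836.165604·-79.038 − -67.826·3292.636599) / -2566.802684 = 0.326666
y = (-35.946·3292.636599 − 2836.165604·-79.732) / -2566.802684 = -41.988440
|P − Q| = √((0.326666 − -42.108)² + (-41.988440 − 32.442)²) = 85.677251

85.677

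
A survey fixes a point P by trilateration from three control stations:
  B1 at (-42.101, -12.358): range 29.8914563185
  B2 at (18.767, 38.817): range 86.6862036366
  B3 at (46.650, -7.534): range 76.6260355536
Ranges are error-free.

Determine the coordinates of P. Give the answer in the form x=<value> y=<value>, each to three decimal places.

eq1: (x + 42.101)² + (y + 12.358)² = 29.8914563185²
eq2: (x − 18.767)² + (y − 38.817)² = 86.6862036366²
eq3: (x − 46.650)² + (y + 7.534)² = 76.6260355536²
eq3−eq1, eq3−eq2 (x²,y² cancel):
  -177.502·x − 9.648·y = 4670.280873
  -55.766·x + 92.702·y = -2016.972454
det = -177.502·92.702 − -9.648·-55.766 = -16992.820772
x = (4670.280873·92.702 − -9.648·-2016.972454) / -16992.820772 = -24.332901
y = (-177.502·-2016.972454 − 4670.280873·-55.766) / -16992.820772 = -36.395342

x=-24.333 y=-36.395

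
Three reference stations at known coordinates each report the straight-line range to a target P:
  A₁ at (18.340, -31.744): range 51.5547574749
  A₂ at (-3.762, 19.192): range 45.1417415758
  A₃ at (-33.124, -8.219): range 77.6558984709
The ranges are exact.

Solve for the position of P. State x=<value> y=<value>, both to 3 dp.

x=41.135 y=14.498

eq1: (x − 18.340)² + (y + 31.744)² = 51.5547574749²
eq2: (x + 3.762)² + (y − 19.192)² = 45.1417415758²
eq3: (x + 33.124)² + (y + 8.219)² = 77.6558984709²
eq1−eq2, eq1−eq3 (x²,y² cancel):
  -44.204·x + 101.872·y = -341.435442
  -102.928·x + 47.050·y = -3551.831348
det = -44.204·47.050 − 101.872·-102.928 = 8405.683016
x = (-341.435442·47.050 − 101.872·-3551.831348) / 8405.683016 = 41.134983
y = (-44.204·-3551.831348 − -341.435442·-102.928) / 8405.683016 = 14.497559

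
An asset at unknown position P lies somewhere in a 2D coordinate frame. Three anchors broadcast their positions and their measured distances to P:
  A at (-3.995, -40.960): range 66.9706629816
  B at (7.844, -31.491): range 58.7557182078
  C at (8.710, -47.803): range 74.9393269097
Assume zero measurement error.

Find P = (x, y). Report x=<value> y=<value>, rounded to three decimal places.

x=-4.232 y=26.010

eq1: (x + 3.995)² + (y + 40.960)² = 66.9706629816²
eq2: (x − 7.844)² + (y + 31.491)² = 58.7557182078²
eq3: (x − 8.710)² + (y + 47.803)² = 74.9393269097²
eq1−eq3, eq1−eq2 (x²,y² cancel):
  25.410·x − 13.686·y = -463.523733
  23.678·x + 18.938·y = 392.365070
det = 25.410·18.938 − -13.686·23.678 = 805.271688
x = (-463.523733·18.938 − -13.686·392.365070) / 805.271688 = -4.232490
y = (25.410·392.365070 − -463.523733·23.678) / 805.271688 = 26.010242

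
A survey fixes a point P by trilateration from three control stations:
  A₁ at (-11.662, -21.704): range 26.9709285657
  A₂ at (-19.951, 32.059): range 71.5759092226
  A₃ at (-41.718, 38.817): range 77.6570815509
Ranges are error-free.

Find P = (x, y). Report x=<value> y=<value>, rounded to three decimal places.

x=-32.893 y=-38.337

eq1: (x + 11.662)² + (y + 21.704)² = 26.9709285657²
eq2: (x + 19.951)² + (y − 32.059)² = 71.5759092226²
eq3: (x + 41.718)² + (y − 38.817)² = 77.6570815509²
eq2−eq1, eq2−eq3 (x²,y² cancel):
  16.578·x − 107.526·y = 3576.923771
  -43.534·x + 13.516·y = 913.817597
det = 16.578·13.516 − -107.526·-43.534 = -4456.968636
x = (3576.923771·13.516 − -107.526·913.817597) / -4456.968636 = -32.893400
y = (16.578·913.817597 − 3576.923771·-43.534) / -4456.968636 = -38.337059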